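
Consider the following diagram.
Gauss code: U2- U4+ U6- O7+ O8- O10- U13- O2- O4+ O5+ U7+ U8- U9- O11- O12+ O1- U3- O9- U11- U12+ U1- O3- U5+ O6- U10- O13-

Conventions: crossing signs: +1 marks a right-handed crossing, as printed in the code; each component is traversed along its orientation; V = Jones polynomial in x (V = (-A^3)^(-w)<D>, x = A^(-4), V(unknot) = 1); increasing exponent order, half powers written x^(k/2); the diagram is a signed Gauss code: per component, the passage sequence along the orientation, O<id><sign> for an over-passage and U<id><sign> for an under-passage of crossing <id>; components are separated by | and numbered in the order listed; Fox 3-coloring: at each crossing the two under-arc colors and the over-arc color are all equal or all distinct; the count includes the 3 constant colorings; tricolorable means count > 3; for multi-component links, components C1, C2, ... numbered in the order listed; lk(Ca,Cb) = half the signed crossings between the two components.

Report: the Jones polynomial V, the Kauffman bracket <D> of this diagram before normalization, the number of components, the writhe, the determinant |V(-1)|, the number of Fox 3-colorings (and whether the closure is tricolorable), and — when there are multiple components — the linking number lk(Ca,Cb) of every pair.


Jones polynomial: V(x) = x^-8 - 2x^-7 + x^-6 - 2x^-5 + 2x^-4 + x^-2
<D> = -A^-7 - 2A + 2A^5 - A^9 + 2A^13 - A^17; writhe -5
components 1, writhe -5 (13 crossings)
3-colorings: 27 of 3^13, det 9 — tricolorable
note: V spans 6 powers of x: at least 6 crossings in any diagram


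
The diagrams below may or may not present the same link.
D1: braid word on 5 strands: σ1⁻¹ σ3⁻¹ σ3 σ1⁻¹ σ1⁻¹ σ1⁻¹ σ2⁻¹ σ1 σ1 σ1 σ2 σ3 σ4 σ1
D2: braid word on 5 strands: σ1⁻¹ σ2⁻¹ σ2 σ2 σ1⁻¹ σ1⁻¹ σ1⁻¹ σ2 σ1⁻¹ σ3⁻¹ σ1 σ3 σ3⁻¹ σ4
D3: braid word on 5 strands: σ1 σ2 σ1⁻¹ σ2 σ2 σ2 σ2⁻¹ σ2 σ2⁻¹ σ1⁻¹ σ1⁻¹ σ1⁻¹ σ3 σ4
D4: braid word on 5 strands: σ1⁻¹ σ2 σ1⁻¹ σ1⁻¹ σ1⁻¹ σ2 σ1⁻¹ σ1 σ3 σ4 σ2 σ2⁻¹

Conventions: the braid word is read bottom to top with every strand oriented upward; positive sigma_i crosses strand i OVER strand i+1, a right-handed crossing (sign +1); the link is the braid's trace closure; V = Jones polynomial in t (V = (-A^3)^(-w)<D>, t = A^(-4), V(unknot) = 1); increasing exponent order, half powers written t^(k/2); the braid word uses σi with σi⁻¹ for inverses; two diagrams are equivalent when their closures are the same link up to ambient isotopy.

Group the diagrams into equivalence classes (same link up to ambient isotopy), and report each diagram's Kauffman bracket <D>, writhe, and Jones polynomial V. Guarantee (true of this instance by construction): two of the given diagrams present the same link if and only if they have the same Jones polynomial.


classes: {D1} | {D2, D4} | {D3}
V(D1) = -t^-3 + t^-2 - t^-1 + 3 - t + t^2 - t^3  [14 crossings, <D> = -A^-6 + A^-2 - A^2 + 3A^6 - A^10 + A^14 - A^18, w = +2]
V(D2) = t^-5 - 2t^-4 + 2t^-3 - 2t^-2 + 2t^-1 - 1 + t  [14 crossings, <D> = A^-10 - A^-6 + 2A^-2 - 2A^2 + 2A^6 - 2A^10 + A^14, w = -2]
V(D3) = -t^-3 + 2t^-2 - 2t^-1 + 3 - 2t + 2t^2 - t^3  (w +2, c 14, <D> = -A^-6 + 2A^-2 - 2A^2 + 3A^6 - 2A^10 + 2A^14 - A^18)
V(D4) = t^-5 - 2t^-4 + 2t^-3 - 2t^-2 + 2t^-1 - 1 + t  (w 0, c 12, <D> = A^-4 - 1 + 2A^4 - 2A^8 + 2A^12 - 2A^16 + A^20)
note: 3 values of V(t) split the 4 diagrams


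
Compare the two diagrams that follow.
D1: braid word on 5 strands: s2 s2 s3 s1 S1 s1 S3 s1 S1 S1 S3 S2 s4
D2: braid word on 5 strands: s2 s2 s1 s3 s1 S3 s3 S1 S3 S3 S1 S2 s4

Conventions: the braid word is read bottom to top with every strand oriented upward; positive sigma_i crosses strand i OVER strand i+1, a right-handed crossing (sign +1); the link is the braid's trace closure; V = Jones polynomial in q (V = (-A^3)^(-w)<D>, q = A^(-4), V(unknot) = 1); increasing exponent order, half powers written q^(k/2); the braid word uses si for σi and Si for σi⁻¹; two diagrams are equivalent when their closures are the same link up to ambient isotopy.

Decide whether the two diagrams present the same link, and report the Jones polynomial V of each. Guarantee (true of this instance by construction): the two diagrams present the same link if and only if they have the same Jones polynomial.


same link: yes
V(D1) = -q^(-1/2) - q^(1/2)  [13 crossings, <D> = A + A^5, w = +1]
V(D2) = -q^(-1/2) - q^(1/2)  (w +1, c 13, <D> = A + A^5)
note: one V(q) for all 2 diagrams — one class (guaranteed)


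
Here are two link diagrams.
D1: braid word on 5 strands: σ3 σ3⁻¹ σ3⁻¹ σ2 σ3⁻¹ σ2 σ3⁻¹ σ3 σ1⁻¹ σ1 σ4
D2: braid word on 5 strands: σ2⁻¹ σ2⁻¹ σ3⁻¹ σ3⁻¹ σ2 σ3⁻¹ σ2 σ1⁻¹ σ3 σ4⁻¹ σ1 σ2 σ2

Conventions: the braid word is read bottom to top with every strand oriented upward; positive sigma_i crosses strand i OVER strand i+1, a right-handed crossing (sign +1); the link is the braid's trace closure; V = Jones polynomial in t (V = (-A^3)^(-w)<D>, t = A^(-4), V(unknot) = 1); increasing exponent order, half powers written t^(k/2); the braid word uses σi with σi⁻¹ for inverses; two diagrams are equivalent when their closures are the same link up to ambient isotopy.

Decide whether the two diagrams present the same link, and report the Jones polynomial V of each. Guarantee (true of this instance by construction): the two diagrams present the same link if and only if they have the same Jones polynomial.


equivalent: yes
V(D1) = -t^(-5/2) - t^(5/2)  (w +1, c 11, <D> = A^-7 + A^13)
D2 (bracket A^-13 + A^7; 13 crossings at w = -1): V = -t^(-5/2) - t^(5/2)
why: from 11 to 13 crossings by R-moves: one link, two diagrams


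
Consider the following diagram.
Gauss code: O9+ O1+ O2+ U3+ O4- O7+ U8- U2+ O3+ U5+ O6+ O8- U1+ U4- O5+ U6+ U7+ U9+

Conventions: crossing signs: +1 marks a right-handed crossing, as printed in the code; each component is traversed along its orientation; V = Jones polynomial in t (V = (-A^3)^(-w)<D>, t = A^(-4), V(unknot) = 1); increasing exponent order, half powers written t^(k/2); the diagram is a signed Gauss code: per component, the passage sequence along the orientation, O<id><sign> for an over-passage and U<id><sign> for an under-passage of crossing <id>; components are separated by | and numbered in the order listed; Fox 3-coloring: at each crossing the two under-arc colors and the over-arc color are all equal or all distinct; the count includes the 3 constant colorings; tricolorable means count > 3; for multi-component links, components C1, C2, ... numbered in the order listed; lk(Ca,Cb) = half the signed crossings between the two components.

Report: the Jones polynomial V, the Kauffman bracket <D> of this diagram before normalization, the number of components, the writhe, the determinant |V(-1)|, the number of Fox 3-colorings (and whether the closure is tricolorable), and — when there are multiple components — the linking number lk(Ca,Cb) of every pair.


V = 2t - 2t^2 + 3t^3 - 3t^4 + 2t^5 - 2t^6 + t^7
<D> = -A^-13 + 2A^-9 - 2A^-5 + 3A^-1 - 3A^3 + 2A^7 - 2A^11 (w = +5)
1 component over 9 crossings, w = +5
9 Fox colorings among 3^9, |V(-1)| = 15: tricolorable
why: w = +5 (over 9 crossings) is diagram-only; (-A^3)^(-5) removes it from V


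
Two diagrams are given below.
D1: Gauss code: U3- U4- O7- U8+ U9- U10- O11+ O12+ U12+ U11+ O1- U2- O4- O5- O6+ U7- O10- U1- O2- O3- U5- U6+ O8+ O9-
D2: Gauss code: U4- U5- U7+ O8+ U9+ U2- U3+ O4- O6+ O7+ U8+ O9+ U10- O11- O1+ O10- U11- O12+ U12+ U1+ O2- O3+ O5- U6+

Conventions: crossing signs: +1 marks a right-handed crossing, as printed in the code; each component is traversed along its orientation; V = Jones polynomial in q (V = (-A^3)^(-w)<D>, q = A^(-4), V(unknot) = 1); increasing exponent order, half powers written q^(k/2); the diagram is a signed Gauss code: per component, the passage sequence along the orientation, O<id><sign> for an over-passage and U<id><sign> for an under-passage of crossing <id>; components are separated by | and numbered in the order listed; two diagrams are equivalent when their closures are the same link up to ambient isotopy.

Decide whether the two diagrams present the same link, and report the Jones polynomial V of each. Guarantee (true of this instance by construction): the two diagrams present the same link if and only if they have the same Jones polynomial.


equivalent: no
V(D1) = -q^-7 + q^-6 - q^-5 + q^-4 + q^-2  (w -4, c 12, <D> = A^-4 + A^4 - A^8 + A^12 - A^16)
V(D2) = q + q^3 - q^4  [12 crossings, <D> = -A^-10 + A^-6 + A^2, w = +2]
key observation: comparing 2 Jones polynomials yields 2 groups


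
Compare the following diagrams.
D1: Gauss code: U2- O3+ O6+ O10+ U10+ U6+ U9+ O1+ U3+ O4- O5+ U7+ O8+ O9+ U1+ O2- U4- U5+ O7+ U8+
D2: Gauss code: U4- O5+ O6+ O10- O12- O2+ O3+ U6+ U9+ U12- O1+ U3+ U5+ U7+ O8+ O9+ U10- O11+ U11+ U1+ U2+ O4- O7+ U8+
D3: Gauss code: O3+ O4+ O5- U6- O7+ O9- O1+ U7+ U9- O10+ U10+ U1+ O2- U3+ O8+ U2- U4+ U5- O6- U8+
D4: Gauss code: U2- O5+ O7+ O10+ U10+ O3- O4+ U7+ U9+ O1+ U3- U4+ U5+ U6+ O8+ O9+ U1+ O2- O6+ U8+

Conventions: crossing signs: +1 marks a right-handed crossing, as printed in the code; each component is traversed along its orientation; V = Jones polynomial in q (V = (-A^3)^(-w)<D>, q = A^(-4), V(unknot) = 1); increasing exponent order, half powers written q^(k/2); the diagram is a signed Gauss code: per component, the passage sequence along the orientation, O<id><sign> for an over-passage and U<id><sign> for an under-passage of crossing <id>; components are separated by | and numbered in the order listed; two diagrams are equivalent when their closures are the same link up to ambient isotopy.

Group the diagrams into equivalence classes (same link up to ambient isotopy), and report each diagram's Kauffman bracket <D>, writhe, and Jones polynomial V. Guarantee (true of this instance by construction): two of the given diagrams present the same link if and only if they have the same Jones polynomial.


equivalence classes: {D1, D2, D4} | {D3}
D1 (bracket -A^-6 + A^-2 - A^2 + 2A^6 - A^10 + A^14; 10 crossings at w = +6): V = q - q^2 + 2q^3 - q^4 + q^5 - q^6
V(D2) = q - q^2 + 2q^3 - q^4 + q^5 - q^6  (w +6, c 12, <D> = -A^-6 + A^-2 - A^2 + 2A^6 - A^10 + A^14)
D3 (bracket A^-2 - A^2 + A^6 - A^10 + A^14; 10 crossings at w = +2): V = q^-2 - q^-1 + 1 - q + q^2
V(D4) = q - q^2 + 2q^3 - q^4 + q^5 - q^6  [10 crossings, <D> = -A^-6 + A^-2 - A^2 + 2A^6 - A^10 + A^14, w = +6]
key observation: comparing 4 Jones polynomials yields 2 groups


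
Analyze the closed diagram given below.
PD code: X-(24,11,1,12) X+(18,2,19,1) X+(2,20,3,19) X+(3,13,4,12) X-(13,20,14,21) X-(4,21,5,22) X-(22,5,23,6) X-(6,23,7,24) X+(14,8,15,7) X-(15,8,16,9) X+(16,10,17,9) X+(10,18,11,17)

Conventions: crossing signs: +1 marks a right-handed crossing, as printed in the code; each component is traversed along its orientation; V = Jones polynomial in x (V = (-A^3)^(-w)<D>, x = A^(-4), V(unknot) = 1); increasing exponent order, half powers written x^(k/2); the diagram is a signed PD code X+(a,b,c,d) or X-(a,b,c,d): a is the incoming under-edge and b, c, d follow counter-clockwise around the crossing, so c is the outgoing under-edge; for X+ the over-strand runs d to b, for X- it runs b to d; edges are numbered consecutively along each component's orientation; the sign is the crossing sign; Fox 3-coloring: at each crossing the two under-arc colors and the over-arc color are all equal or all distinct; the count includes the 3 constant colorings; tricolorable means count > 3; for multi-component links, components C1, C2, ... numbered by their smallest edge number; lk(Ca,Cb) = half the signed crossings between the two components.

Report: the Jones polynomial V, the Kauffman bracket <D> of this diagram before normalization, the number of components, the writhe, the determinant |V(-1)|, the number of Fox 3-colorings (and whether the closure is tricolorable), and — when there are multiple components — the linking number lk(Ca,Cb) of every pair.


Jones polynomial: V(x) = x^-4 - 3x^-3 + 5x^-2 - 6x^-1 + 7 - 6x + 5x^2 - 3x^3 + x^4
<D> = A^-16 - 3A^-12 + 5A^-8 - 6A^-4 + 7 - 6A^4 + 5A^8 - 3A^12 + A^16; writhe 0
components 1, writhe 0 (12 crossings)
3-colorings: 3 of 3^12, det 37 — not tricolorable
note: w = 0 (over 12 crossings) is diagram-only; (-A^3)^(0) removes it from V


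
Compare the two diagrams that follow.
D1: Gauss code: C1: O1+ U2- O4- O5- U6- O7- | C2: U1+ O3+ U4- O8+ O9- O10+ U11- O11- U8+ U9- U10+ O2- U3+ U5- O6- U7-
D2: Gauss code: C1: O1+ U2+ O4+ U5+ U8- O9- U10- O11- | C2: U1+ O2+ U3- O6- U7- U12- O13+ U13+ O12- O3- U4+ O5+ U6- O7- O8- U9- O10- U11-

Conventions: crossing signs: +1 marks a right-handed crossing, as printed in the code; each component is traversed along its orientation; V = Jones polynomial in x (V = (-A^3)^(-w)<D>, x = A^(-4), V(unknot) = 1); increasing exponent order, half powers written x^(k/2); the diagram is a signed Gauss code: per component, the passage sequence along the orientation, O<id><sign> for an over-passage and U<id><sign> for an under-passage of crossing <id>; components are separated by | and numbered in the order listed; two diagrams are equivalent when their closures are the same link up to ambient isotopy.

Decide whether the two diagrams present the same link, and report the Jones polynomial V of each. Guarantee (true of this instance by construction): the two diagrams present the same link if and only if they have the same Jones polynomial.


equivalent: no
D1 (bracket A^-7 - A^-3 + A + A^9; 11 crossings at w = -3): V = -x^(-9/2) - x^(-5/2) + x^(-3/2) - x^(-1/2)
V(D2) = x^(-11/2) - x^(-9/2) + x^(-7/2) - 2x^(-5/2) + x^(-3/2) - 2x^(-1/2)  (w -3, c 13, <D> = 2A^-7 - A^-3 + 2A - A^5 + A^9 - A^13)
key observation: comparing 2 Jones polynomials yields 2 groups


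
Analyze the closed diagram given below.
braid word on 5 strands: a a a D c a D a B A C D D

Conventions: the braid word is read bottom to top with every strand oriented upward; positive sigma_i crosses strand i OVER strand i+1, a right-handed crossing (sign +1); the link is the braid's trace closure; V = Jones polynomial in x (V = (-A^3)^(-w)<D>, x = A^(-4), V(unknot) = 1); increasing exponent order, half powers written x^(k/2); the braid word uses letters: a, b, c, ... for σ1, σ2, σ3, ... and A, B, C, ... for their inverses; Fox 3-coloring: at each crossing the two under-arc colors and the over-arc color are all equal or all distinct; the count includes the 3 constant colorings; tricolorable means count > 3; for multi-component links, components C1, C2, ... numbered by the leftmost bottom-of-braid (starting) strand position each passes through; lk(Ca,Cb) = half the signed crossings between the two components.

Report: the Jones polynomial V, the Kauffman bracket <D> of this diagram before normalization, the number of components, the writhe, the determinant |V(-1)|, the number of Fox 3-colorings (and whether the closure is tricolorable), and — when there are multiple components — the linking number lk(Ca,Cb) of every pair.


V = x^(-5/2) - x^(-3/2) + x^(-1/2) - 3x^(1/2) + 2x^(3/2) - 2x^(5/2) + x^(7/2) - x^(9/2)
<D> = A^-21 - A^-17 + 2A^-13 - 2A^-9 + 3A^-5 - A^-1 + A^3 - A^7 (w = -1)
2 components over 13 crossings, w = -1
lk(C1,C2): +2
9 Fox colorings among 3^13, |V(-1)| = 12: tricolorable
why: |V(-1)| = 12: so tricolorable, since 3 divides 12


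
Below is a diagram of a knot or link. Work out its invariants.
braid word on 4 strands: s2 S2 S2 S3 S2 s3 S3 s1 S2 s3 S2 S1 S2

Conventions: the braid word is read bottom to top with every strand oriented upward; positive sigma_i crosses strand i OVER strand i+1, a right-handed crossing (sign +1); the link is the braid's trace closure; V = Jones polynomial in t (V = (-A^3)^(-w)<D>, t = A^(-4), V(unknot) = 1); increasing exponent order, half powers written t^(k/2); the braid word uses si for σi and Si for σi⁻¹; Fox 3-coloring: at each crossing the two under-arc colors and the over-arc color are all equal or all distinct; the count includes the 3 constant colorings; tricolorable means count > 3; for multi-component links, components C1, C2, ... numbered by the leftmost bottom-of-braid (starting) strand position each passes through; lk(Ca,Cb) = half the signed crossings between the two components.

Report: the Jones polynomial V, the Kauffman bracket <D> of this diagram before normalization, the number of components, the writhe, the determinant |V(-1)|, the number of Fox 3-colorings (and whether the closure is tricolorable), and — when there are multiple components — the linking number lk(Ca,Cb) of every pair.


V = -t^-6 + t^-5 - t^-4 + 2t^-3 - t^-2 + t^-1
<D> = -A^-11 + A^-7 - 2A^-3 + A - A^5 + A^9 (w = -5)
1 component over 13 crossings, w = -5
3 Fox colorings among 3^13, |V(-1)| = 7: not tricolorable
why: w = -5 shifts under R1 moves; the (-A^3)^(5) factor cancels that in V


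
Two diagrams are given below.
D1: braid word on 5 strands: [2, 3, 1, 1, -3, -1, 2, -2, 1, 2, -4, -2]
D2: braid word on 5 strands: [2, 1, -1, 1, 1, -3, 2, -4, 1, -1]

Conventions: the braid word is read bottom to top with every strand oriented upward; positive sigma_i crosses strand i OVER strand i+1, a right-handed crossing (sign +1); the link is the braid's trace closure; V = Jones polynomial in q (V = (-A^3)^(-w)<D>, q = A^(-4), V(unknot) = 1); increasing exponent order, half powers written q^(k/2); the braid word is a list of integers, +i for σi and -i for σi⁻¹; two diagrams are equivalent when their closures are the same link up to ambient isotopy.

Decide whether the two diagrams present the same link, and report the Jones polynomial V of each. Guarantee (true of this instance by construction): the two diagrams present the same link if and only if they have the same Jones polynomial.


equivalent: no
V(D1) = 1 + q + q^2 + q^3  (w +2, c 12, <D> = A^-6 + A^-2 + A^2 + A^6)
D2 (bracket A^-14 + 2A^-6 + A^2; 10 crossings at w = +2): V = q + 2q^3 + q^5
why: comparing 2 Jones polynomials yields 2 groups


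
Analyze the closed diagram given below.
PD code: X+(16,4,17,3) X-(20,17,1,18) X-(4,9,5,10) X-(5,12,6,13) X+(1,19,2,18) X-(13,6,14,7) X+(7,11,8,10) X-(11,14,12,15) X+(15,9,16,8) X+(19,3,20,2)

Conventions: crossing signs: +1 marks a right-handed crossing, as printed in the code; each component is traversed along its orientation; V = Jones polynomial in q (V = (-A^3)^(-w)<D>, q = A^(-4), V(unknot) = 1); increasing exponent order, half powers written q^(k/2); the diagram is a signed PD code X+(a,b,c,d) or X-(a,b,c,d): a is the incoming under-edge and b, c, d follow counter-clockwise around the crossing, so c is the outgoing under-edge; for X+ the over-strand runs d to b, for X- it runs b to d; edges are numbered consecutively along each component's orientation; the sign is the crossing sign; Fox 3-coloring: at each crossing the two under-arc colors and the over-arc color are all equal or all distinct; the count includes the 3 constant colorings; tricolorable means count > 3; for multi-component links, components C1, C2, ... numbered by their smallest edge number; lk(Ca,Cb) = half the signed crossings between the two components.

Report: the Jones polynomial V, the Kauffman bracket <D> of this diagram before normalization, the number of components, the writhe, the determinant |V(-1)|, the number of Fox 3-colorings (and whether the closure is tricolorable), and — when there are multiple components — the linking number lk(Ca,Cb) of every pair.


V = -q^-4 + q^-3 + q^-1
<D> = A^4 + A^12 - A^16 (w = 0)
1 component over 10 crossings, w = 0
9 Fox colorings among 3^10, |V(-1)| = 3: tricolorable
why: the span of V is 3, forcing >= 3 crossings in any diagram


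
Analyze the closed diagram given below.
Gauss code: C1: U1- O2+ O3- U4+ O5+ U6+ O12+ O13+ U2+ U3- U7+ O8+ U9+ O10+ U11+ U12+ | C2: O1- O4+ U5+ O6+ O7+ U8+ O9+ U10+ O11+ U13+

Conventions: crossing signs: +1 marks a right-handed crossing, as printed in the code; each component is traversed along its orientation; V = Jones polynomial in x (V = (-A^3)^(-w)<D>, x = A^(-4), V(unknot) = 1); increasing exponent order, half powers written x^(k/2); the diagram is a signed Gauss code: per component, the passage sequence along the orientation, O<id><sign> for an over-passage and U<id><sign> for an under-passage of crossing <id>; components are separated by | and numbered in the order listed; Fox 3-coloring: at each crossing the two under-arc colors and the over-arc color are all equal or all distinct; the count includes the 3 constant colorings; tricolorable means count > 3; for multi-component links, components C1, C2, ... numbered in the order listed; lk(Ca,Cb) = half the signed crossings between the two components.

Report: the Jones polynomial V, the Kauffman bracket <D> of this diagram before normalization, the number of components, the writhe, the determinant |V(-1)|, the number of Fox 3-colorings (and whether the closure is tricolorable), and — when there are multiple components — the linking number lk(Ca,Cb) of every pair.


V = -x^(7/2) - x^(11/2) + x^(13/2) - x^(15/2) + x^(17/2) - x^(19/2) + x^(21/2) - x^(23/2)
<D> = A^-19 - A^-15 + A^-11 - A^-7 + A^-3 - A + A^5 + A^13 (w = +9)
2 components over 13 crossings, w = +9
lk(C1,C2): +4
3 Fox colorings among 3^13, |V(-1)| = 8: not tricolorable
why: w = +9 (over 13 crossings) is diagram-only; (-A^3)^(-9) removes it from V


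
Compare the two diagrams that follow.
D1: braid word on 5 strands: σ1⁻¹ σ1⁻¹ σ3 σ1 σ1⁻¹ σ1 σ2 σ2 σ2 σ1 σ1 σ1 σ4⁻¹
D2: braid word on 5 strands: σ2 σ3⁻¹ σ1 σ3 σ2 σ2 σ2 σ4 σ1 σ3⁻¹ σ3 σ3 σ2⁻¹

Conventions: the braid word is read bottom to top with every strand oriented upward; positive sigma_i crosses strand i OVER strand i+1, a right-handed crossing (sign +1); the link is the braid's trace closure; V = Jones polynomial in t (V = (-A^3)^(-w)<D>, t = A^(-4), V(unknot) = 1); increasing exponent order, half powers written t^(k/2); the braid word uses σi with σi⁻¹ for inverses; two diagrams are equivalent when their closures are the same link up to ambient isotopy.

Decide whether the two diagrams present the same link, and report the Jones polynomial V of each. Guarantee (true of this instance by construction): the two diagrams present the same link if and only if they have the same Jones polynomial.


equivalent: yes
D1 (bracket -A^-11 + A^-7 - A^-3 + 2A + A^9; 13 crossings at w = +5): V = -t^(3/2) - 2t^(7/2) + t^(9/2) - t^(11/2) + t^(13/2)
D2 (bracket -A^-5 + A^-1 - A^3 + 2A^7 + A^15; 13 crossings at w = +7): V = -t^(3/2) - 2t^(7/2) + t^(9/2) - t^(11/2) + t^(13/2)
key observation: Markov moves rewrite D1 (13 crossings) into D2 (13)


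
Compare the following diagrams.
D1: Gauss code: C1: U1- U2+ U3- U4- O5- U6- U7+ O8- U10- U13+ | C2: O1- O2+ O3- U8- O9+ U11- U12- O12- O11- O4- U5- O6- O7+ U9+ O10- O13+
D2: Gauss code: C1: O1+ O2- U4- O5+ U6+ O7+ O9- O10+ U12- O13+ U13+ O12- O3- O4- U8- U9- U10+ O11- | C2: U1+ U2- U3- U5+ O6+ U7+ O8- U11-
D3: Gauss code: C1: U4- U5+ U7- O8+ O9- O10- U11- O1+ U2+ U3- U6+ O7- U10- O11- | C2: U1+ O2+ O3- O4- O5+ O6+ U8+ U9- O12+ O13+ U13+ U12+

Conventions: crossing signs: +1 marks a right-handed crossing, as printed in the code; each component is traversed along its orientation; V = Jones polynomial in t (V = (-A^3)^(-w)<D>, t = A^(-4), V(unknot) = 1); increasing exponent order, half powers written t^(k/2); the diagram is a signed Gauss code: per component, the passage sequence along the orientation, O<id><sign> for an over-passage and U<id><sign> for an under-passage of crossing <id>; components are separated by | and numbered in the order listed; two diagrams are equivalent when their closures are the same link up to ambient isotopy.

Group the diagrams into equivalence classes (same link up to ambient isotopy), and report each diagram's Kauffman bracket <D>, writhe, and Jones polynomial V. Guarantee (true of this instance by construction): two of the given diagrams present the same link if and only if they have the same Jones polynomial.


grouping into links: {D1} | {D2} | {D3}
V(D1) = -t^(-9/2) - t^(-5/2) + t^(-3/2) - t^(-1/2)  (w -5, c 13, <D> = A^-13 - A^-9 + A^-5 + A^3)
D2 (bracket A^-5 + A^-1; 13 crossings at w = -1): V = -t^(-1/2) - t^(1/2)
V(D3) = t^(-7/2) - t^(-5/2) + t^(-3/2) - 2t^(-1/2) - t^(3/2)  (w +1, c 13, <D> = A^-3 + 2A^5 - A^9 + A^13 - A^17)
key observation: 3 values of V(t) split the 3 diagrams


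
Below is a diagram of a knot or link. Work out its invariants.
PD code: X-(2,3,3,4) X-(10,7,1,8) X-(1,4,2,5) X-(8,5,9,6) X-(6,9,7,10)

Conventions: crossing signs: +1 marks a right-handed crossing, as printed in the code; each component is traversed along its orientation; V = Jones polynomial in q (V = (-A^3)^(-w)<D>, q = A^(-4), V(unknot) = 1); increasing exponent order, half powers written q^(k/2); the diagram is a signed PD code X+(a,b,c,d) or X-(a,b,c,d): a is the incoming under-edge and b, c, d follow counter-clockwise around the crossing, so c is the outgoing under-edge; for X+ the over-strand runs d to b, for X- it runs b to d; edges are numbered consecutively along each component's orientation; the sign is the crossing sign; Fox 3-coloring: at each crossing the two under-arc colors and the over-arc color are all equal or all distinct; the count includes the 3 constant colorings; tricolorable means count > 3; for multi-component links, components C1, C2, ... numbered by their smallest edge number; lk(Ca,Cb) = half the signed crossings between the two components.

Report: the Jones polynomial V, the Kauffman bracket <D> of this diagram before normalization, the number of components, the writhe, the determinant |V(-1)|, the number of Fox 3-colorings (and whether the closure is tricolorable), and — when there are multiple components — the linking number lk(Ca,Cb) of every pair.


V(q) = -q^-4 + q^-3 + q^-1
bracket: -A^-11 - A^-3 + A, w = -5
1 component, writhe -5, over 5 crossings
det 3, colorings 9 of 3^5 — tricolorable
observation: V spans 3 powers of q: at least 3 crossings in any diagram


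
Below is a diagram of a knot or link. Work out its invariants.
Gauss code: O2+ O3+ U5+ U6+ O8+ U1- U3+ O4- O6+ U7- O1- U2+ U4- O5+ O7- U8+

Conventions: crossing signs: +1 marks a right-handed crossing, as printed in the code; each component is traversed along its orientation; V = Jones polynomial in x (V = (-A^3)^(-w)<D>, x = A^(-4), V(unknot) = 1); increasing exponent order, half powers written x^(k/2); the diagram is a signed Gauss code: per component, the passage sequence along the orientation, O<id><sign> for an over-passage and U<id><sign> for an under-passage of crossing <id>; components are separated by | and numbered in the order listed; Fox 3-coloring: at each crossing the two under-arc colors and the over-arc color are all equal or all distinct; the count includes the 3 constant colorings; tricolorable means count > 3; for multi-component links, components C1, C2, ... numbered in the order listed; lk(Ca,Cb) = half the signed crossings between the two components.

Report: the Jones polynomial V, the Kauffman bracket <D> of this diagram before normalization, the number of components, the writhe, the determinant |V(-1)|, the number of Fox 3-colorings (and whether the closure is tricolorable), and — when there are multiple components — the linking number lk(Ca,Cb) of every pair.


Jones polynomial: V(x) = -x^-1 + 2 - x + 2x^2 - x^3 + x^4 - x^5
<D> = -A^-14 + A^-10 - A^-6 + 2A^-2 - A^2 + 2A^6 - A^10; writhe +2
components 1, writhe +2 (8 crossings)
3-colorings: 9 of 3^8, det 9 — tricolorable
note: w = +2 shifts under R1 moves; the (-A^3)^(-2) factor cancels that in V


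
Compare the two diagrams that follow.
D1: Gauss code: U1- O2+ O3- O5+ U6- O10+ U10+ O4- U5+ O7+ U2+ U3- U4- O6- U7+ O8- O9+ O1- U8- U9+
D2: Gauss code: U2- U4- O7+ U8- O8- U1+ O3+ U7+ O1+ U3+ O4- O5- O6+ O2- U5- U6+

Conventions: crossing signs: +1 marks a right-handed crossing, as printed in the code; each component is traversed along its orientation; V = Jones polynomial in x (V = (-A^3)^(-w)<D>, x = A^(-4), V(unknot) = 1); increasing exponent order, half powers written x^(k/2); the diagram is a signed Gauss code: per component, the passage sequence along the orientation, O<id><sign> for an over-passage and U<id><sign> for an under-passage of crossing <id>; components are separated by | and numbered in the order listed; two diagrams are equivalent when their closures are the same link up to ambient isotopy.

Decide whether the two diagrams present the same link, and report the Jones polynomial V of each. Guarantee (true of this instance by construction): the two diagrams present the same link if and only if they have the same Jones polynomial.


same link: no
V(D1) = x^-2 - x^-1 + 1 - x + x^2  [10 crossings, <D> = A^-8 - A^-4 + 1 - A^4 + A^8, w = 0]
V(D2) = x + x^3 - x^4  [8 crossings, <D> = -A^-16 + A^-12 + A^-4, w = 0]
insight: comparing 2 Jones polynomials yields 2 groups


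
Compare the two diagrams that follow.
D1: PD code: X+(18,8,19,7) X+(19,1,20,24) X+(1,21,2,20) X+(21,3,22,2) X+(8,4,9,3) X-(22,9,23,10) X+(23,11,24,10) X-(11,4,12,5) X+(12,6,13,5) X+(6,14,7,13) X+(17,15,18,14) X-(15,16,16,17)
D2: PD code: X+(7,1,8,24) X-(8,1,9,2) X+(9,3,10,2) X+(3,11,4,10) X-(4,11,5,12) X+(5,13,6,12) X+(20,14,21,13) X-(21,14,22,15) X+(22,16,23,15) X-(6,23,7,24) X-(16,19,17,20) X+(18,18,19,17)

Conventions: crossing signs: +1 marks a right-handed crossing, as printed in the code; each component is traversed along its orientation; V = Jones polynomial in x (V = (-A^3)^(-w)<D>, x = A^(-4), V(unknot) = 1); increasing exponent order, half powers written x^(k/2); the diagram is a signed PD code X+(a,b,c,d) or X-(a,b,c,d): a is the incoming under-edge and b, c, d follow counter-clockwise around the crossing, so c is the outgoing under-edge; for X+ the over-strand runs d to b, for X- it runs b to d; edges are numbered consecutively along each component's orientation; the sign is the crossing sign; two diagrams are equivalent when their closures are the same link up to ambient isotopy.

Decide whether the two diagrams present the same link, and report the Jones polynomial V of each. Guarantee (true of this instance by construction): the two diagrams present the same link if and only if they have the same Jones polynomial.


equivalent: no
V(D1) = x^2 + 2x^4 - 2x^5 + x^6 - 2x^7 + x^8  (w +6, c 12, <D> = A^-14 - 2A^-10 + A^-6 - 2A^-2 + 2A^2 + A^10)
V(D2) = 1  [12 crossings, <D> = A^6, w = +2]
key observation: V(x) takes 2 values over 2 diagrams, fixing the grouping


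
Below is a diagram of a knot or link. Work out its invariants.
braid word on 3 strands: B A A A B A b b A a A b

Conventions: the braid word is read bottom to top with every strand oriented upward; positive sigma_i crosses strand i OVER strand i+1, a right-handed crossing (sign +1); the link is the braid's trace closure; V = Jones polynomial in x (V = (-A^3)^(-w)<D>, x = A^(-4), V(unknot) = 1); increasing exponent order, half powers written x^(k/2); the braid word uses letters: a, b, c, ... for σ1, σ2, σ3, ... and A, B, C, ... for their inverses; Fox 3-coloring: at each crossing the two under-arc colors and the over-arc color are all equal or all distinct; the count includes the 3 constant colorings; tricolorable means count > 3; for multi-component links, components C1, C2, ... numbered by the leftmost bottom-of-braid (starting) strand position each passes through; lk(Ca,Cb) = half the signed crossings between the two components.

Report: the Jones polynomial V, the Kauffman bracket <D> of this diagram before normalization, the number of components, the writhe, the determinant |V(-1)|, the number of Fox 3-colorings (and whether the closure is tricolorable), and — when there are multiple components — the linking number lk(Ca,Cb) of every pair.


Jones polynomial: V(x) = -x^-4 + x^-3 + x^-1
<D> = A^-8 + 1 - A^4; writhe -4
components 1, writhe -4 (12 crossings)
3-colorings: 9 of 3^12, det 3 — tricolorable
note: the span of V is 3, forcing >= 3 crossings in any diagram


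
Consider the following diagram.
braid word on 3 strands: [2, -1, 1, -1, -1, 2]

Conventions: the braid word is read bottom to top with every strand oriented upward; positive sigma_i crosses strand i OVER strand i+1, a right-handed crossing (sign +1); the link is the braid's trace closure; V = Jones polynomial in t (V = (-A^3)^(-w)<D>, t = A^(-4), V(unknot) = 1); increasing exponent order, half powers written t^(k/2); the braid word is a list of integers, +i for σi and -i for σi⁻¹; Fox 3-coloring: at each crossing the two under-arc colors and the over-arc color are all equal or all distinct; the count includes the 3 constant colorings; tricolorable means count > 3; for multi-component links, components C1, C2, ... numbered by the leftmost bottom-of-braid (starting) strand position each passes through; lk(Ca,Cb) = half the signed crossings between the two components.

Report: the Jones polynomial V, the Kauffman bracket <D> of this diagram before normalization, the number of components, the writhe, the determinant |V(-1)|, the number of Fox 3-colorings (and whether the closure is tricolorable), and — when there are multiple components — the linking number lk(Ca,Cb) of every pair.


Jones polynomial: V(t) = t^-2 + 2 + t^2
<D> = A^-8 + 2 + A^8; writhe 0
components 3, writhe 0 (6 crossings)
linking number lk(C1,C2) = 0
lk(C1,C3): -1
lk(C2,C3) = +1
3-colorings: 3 of 3^6, det 4 — not tricolorable
note: palindromic: swapping t for 1/t fixes V


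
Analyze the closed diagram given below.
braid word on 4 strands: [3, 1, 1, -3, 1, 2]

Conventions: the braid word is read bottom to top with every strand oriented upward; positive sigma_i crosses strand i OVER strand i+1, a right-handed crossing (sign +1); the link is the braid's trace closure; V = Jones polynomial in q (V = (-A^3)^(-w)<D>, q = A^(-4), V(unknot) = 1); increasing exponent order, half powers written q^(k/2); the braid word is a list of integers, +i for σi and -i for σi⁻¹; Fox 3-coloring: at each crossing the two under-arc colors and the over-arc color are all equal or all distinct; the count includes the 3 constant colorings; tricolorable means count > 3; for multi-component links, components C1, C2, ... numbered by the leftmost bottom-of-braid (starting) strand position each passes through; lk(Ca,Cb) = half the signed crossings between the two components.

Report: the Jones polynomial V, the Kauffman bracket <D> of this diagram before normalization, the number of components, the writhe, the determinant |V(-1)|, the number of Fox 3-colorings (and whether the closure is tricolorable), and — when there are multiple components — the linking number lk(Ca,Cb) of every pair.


Jones polynomial: V(q) = -q^(1/2) - q^(3/2) - q^(5/2) + q^(9/2)
<D> = A^-6 - A^2 - A^6 - A^10; writhe +4
components 2, writhe +4 (6 crossings)
linking number lk(C1,C2) = 0
3-colorings: 27 of 3^6, det 0 — tricolorable
note: summing lk over 1 pair gives 0


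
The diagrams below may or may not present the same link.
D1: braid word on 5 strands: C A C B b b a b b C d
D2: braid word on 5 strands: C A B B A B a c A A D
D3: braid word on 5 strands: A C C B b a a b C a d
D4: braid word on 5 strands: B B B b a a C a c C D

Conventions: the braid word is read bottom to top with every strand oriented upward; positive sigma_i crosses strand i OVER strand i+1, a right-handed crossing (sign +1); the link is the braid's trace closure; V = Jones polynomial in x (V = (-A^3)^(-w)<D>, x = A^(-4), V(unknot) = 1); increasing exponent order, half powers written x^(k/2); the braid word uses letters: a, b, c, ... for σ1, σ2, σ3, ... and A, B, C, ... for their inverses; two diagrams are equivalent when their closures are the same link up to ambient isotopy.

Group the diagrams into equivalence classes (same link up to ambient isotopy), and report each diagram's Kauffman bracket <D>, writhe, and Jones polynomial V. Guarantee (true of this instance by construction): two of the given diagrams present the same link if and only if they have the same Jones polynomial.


grouping into links: {D1, D3} | {D2} | {D4}
V(D1) = x^(-7/2) - x^(-5/2) + x^(-3/2) - 2x^(-1/2) - x^(3/2)  (w +1, c 11, <D> = A^-3 + 2A^5 - A^9 + A^13 - A^17)
V(D2) = x^(-15/2) - x^(-7/2) - x^(-5/2) - x^(-3/2)  (w -7, c 11, <D> = A^-15 + A^-11 + A^-7 - A^9)
V(D3) = x^(-7/2) - x^(-5/2) + x^(-3/2) - 2x^(-1/2) - x^(3/2)  [11 crossings, <D> = A^-3 + 2A^5 - A^9 + A^13 - A^17, w = +1]
D4 (bracket -A^-17 + A^-13 - A^-9 + 2A^-5 + A^3; 11 crossings at w = -1): V = -x^(-3/2) - 2x^(1/2) + x^(3/2) - x^(5/2) + x^(7/2)
key observation: comparing 4 Jones polynomials yields 3 groups


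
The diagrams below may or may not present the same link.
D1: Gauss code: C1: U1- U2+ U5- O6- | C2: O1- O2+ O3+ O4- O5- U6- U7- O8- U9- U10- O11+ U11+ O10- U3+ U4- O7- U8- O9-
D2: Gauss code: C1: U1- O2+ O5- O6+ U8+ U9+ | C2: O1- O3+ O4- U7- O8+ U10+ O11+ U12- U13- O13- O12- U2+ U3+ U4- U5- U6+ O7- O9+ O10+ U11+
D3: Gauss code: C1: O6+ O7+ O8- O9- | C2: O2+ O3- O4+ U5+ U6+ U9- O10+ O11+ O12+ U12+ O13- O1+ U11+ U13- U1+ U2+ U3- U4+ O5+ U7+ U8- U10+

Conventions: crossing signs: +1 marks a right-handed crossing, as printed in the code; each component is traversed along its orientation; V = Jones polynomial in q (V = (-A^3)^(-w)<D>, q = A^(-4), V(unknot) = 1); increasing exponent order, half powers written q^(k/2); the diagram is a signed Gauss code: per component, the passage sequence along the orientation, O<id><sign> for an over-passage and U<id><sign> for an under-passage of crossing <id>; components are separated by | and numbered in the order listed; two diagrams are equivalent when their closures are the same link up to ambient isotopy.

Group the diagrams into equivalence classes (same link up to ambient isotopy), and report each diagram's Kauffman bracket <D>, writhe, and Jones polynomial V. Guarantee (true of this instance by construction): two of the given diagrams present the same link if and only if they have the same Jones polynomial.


equivalence classes: {D1} | {D2} | {D3}
D1 (bracket A^-9 + 2A^-1 - A^3 + A^7 - A^11; 11 crossings at w = -5): V = q^(-13/2) - q^(-11/2) + q^(-9/2) - 2q^(-7/2) - q^(-3/2)
V(D2) = -q^(1/2) - q^(5/2)  (w +1, c 13, <D> = A^-7 + A)
V(D3) = -q^(1/2) - q^(3/2) - q^(5/2) + q^(9/2)  (w +5, c 13, <D> = -A^-3 + A^5 + A^9 + A^13)
observation: 3 classes among 3 diagrams; unequal V(q) rules out equality


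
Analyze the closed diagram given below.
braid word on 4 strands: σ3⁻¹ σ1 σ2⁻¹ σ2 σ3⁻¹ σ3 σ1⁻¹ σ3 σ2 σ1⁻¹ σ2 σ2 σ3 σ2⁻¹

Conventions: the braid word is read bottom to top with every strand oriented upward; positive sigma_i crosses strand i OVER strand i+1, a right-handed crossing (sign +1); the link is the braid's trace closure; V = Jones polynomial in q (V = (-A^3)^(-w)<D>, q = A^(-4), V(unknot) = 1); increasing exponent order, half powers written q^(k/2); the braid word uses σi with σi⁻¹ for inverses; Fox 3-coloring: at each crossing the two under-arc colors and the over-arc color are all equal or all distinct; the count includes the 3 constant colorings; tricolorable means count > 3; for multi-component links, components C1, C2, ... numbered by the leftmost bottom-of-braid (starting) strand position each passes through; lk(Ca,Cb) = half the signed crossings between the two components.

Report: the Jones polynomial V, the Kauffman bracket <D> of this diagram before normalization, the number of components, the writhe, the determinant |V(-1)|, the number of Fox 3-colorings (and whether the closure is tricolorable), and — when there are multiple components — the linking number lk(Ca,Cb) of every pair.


V = -q^(1/2) - q^(5/2)
<D> = -A^-4 - A^4 (w = +2)
2 components over 14 crossings, w = +2
lk(C1,C2): +1
3 Fox colorings among 3^14, |V(-1)| = 2: not tricolorable
why: summing lk over 1 pair gives +1


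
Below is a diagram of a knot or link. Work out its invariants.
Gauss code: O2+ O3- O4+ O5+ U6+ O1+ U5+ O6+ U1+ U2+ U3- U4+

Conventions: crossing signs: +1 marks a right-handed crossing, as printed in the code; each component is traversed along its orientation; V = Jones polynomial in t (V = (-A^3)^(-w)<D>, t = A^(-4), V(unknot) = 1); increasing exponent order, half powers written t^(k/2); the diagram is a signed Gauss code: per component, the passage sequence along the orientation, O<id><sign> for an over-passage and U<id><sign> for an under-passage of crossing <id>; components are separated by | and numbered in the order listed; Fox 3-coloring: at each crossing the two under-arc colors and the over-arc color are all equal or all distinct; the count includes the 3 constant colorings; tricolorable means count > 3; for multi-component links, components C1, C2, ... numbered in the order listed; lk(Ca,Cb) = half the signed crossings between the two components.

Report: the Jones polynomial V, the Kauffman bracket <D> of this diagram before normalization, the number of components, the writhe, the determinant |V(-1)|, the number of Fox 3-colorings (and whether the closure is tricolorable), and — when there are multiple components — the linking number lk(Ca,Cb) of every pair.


V = t + t^3 - t^4
<D> = -A^-4 + 1 + A^8 (w = +4)
1 component over 6 crossings, w = +4
9 Fox colorings among 3^6, |V(-1)| = 3: tricolorable
why: |V(-1)| = 3: so tricolorable, since 3 divides 3
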